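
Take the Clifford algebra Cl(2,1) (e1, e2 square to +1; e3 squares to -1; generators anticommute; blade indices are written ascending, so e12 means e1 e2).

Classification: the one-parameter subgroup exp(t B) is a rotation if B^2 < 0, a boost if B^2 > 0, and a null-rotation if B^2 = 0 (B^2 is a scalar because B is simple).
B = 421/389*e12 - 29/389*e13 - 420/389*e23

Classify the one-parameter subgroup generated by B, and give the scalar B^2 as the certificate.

B^2 term by term: the squares give (421/389)^2*(e12)^2 + (-29/389)^2*(e13)^2 + (-420/389)^2*(e23)^2 = 177241/151321*(-1) + 841/151321*(+1) + 176400/151321*(+1) = 0 (each basis 2-blade squares to minus the product of its generators' squares); cross terms between blades sharing an index anticommute and cancel. So B^2 = 0.
Answer: null-rotation, certificate B^2 = 0. Certificate logic: 0 is a conjugation-invariant scalar, so its sign fixes rotation versus boost versus null-rotation outright.


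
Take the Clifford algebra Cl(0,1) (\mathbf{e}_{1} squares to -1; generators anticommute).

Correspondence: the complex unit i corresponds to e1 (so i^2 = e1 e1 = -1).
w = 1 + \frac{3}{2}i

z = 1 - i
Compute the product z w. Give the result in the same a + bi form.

In blades: z = 1 - e_{1}, w = 1 + \frac{3}{2} e_{1}.
Distribute z over w term by term (generator squares from the signature, products reordered to ascending indices): (1)*w = 1 + \frac{3}{2} e_{1}; (-e_{1})*w = \frac{3}{2} - e_{1}.
Sum: \frac{5}{2} + \frac{1}{2} e_{1}; translating back through the correspondence:
Answer: \frac{5}{2} + \frac{1}{2}i


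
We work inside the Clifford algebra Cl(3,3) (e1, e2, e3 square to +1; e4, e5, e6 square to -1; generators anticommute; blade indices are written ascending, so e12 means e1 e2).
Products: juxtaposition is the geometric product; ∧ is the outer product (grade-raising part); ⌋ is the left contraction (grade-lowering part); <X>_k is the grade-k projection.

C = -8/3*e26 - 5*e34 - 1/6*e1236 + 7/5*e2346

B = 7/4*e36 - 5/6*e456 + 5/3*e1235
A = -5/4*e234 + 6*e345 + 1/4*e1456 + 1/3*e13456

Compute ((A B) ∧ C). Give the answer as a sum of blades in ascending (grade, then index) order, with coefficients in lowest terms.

step 1: -5/24*e1 - 5/18*e13 + 5*e36 - 10*e124 - 3/2*e145 + 235/144*e246 + 21/2*e456 + 7/16*e1345 - 5/12*e2346 - 25/24*e2356
step 2: 5/9*e126 + 25/24*e134 - 20/27*e1236 - 7/24*e12346 + 4*e12456 + 7/6*e123456
Answer: 5/9*e126 + 25/24*e134 - 20/27*e1236 - 7/24*e12346 + 4*e12456 + 7/6*e123456


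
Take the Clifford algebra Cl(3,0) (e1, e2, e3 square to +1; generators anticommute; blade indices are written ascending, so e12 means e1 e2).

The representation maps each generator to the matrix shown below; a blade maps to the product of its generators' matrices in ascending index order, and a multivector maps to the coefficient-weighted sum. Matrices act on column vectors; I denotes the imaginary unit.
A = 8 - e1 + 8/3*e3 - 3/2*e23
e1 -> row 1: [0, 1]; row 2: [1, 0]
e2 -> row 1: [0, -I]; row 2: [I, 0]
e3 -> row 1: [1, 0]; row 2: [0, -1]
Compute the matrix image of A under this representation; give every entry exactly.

Bivector images (products of the table entries): rho(e23) = rho(e2)rho(e3) = row 1: [0, I]; row 2: [I, 0].
M = (8)*1 + (-1)*rho(e1) + (8/3)*rho(e3) + (-3/2)*rho(e23), summed entrywise (1 is the identity matrix):
Answer: row 1: [32/3, -1 - 3*I/2]; row 2: [-1 - 3*I/2, 16/3]


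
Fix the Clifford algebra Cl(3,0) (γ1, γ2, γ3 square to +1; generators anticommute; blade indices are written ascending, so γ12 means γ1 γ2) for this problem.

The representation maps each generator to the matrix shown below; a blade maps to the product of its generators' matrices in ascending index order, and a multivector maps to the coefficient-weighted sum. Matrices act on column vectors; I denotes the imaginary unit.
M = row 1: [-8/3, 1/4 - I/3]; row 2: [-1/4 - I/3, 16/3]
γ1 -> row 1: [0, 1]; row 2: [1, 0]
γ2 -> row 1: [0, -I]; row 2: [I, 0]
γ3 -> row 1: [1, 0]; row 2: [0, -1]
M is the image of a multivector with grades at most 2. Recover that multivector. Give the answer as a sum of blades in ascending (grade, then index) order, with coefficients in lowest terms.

Method: 1, rho(γ1), rho(γ2), rho(γ3) form a trace-orthogonal basis of the 2x2 complex matrices (tr(X Y) = 2 if X = Y, else 0), so M = m0*1 + m1*rho(γ1) + m2*rho(γ2) + m3*rho(γ3) with m0 = tr(M)/2 = 4/3, m1 = tr(M rho(γ1))/2 = -I/3, m2 = tr(M rho(γ2))/2 = I/4, m3 = tr(M rho(γ3))/2 = -4.
Multiplying table entries, the bivector images are rho(γ12) = I*rho(γ3), rho(γ13) = -I*rho(γ2), rho(γ23) = I*rho(γ1); with real blade coefficients the real parts of m0..m3 are the coefficients of 1, γ1, γ2, γ3 and the imaginary parts give the bivectors (γ23: Im m1, γ13: -Im m2, γ12: Im m3).
Answer: 4/3 - 4*γ3 - 1/4*γ13 - 1/3*γ23


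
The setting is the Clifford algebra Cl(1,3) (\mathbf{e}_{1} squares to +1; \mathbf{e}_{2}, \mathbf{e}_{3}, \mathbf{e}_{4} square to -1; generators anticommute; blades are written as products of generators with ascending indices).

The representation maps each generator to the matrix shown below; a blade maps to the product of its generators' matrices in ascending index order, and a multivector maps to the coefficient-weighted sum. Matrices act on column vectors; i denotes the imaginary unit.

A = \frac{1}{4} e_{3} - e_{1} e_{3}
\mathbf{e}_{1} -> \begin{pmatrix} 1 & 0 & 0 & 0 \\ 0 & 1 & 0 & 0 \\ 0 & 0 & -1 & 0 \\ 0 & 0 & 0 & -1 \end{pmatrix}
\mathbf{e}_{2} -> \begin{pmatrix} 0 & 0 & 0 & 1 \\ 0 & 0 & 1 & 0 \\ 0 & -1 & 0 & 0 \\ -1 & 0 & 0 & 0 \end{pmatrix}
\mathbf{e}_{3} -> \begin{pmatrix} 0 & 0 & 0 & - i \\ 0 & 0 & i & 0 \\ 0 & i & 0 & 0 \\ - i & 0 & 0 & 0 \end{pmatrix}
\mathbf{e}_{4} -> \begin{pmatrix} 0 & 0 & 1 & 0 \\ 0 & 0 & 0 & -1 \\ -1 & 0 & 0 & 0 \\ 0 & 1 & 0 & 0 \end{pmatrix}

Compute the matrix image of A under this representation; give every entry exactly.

Bivector images (products of the table entries): rho(e_{1} e_{3}) = rho(\mathbf{e}_{1})rho(\mathbf{e}_{3}) = \begin{pmatrix} 0 & 0 & 0 & - i \\ 0 & 0 & i & 0 \\ 0 & - i & 0 & 0 \\ i & 0 & 0 & 0 \end{pmatrix}.
M = (\frac{1}{4})*rho(e_{3}) + (-1)*rho(e_{1} e_{3}), summed entrywise:
Answer: \begin{pmatrix} 0 & 0 & 0 & \frac{3 i}{4} \\ 0 & 0 & - \frac{3 i}{4} & 0 \\ 0 & \frac{5 i}{4} & 0 & 0 \\ - \frac{5 i}{4} & 0 & 0 & 0 \end{pmatrix}


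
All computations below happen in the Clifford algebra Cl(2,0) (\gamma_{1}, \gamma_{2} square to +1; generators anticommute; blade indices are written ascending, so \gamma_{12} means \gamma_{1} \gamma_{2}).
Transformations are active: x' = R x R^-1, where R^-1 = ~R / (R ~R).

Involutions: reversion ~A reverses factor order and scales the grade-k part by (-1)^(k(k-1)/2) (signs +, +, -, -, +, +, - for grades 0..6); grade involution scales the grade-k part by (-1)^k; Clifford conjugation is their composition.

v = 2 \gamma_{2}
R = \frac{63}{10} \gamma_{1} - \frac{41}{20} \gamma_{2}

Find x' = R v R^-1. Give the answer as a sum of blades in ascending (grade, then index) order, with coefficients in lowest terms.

~R = \frac{63}{10} \gamma_{1} - \frac{41}{20} \gamma_{2}, and R ~R = \frac{17557}{400}, so R^-1 = ~R / (\frac{17557}{400}).
R v = -\frac{41}{10} + \frac{63}{5} \gamma_{12}
Answer: -\frac{20664}{17557} \gamma_{1} - \frac{28390}{17557} \gamma_{2}


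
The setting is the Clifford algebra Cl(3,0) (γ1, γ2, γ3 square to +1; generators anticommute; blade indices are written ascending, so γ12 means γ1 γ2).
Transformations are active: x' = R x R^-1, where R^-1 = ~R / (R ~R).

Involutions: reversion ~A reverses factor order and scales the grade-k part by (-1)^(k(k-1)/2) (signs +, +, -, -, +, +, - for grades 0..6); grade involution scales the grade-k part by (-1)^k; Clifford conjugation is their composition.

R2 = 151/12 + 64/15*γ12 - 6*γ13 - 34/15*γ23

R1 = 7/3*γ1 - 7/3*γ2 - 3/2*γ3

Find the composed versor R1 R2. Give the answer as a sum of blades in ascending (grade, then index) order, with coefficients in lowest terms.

Distribute over the terms of R1 (each basis-blade product reordered to ascending indices, repeated generators contracted through their squares):
(7/3*γ1) R2 = 1057/36*γ1 + 448/45*γ2 - 14*γ3 - 238/45*γ123
(-7/3*γ2) R2 = 448/45*γ1 - 1057/36*γ2 + 238/45*γ3 - 14*γ123
(-3/2*γ3) R2 = -9*γ1 - 17/5*γ2 - 151/8*γ3 - 32/5*γ123
Summing the partial products and collecting blades:
Answer: 1819/60*γ1 - 821/36*γ2 - 9931/360*γ3 - 1156/45*γ123


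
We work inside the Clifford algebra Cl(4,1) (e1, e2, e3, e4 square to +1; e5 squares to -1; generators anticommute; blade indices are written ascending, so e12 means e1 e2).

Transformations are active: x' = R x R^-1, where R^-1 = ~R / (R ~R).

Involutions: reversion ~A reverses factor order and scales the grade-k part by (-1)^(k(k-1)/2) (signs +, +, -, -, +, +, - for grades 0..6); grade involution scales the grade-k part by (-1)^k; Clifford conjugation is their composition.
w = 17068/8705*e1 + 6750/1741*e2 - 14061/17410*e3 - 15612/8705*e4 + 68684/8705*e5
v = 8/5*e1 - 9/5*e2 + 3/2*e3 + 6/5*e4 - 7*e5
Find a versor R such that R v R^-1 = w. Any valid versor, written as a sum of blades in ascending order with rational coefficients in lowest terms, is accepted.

Here q(v) = q(w) = -3951/100; the classical choice R = v + w = 30996/8705*e1 + 18081/8705*e2 + 6027/8705*e3 - 5166/8705*e4 + 7749/8705*e5 then realises v -> w under the sandwich.
Answer: 30996/8705*e1 + 18081/8705*e2 + 6027/8705*e3 - 5166/8705*e4 + 7749/8705*e5


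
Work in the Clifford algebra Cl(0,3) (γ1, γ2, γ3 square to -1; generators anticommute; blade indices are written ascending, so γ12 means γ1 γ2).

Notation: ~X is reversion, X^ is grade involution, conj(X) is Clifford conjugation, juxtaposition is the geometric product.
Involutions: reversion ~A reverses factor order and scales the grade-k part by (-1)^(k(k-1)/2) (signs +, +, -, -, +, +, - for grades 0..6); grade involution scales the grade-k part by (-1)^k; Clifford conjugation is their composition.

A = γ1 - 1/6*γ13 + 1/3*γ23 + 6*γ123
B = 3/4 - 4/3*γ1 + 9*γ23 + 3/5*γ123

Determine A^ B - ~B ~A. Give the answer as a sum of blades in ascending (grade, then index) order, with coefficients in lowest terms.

first term: -119/15 + 1061/20*γ1 - 1/10*γ2 + 2/9*γ3 - 3/2*γ12 - 1/8*γ13 - 143/20*γ23 - 251/18*γ123
second term: 29/15 - 1069/20*γ1 - 1/10*γ2 + 2/9*γ3 + 3/2*γ12 + 1/8*γ13 - 153/20*γ23 - 235/18*γ123
Answer: -148/15 + 213/2*γ1 - 3*γ12 - 1/4*γ13 + 1/2*γ23 - 8/9*γ123


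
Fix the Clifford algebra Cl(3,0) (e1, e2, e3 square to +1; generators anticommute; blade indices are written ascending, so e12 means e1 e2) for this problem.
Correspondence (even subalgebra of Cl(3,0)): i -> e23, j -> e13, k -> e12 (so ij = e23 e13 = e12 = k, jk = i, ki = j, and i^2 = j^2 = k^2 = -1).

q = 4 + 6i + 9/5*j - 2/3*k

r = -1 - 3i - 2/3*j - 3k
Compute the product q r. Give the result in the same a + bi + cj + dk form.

In blades: q = 4 - 2/3*e12 + 9/5*e13 + 6*e23, r = -1 - 3*e12 - 2/3*e13 - 3*e23.
Distribute q over r term by term (generator squares from the signature, products reordered to ascending indices): (4)*r = -4 - 12*e12 - 8/3*e13 - 12*e23; (-2/3*e12)*r = -2 + 2/3*e12 + 2*e13 - 4/9*e23; (9/5*e13)*r = 6/5 + 27/5*e12 - 9/5*e13 - 27/5*e23; (6*e23)*r = 18 - 4*e12 + 18*e13 - 6*e23.
Sum: 66/5 - 149/15*e12 + 233/15*e13 - 1073/45*e23; translating back through the correspondence:
Answer: 66/5 - 1073/45*i + 233/15*j - 149/15*k


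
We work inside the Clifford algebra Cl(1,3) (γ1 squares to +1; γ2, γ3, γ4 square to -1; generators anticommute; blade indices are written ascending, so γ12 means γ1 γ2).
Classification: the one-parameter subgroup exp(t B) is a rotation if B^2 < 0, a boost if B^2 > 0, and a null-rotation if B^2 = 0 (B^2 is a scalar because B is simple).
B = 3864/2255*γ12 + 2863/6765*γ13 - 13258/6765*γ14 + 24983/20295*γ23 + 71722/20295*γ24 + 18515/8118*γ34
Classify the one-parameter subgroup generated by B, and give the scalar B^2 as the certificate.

B^2 term by term: the squares give (3864/2255)^2*(γ12)^2 + (2863/6765)^2*(γ13)^2 + (-13258/6765)^2*(γ14)^2 + (24983/20295)^2*(γ23)^2 + (71722/20295)^2*(γ24)^2 + (18515/8118)^2*(γ34)^2 = 14930496/5085025*(+1) + 8196769/45765225*(+1) + 175774564/45765225*(+1) + 624150289/411887025*(-1) + 5144045284/411887025*(-1) + 342805225/65901924*(-1) = -49/4 (each basis 2-blade squares to minus the product of its generators' squares); cross terms between blades sharing an index anticommute and cancel; the commuting (index-disjoint) pairs give grade-4 terms 2*c*c'*(blade product), which cancel blade by blade — γ1234: 4769464/610203 - 410680172/137295675 - 662449228/137295675 = 0 — confirming B is simple. So B^2 = -49/4.
Answer: rotation, certificate B^2 = -49/4. Because -49/4 is invariant under every versor sandwich, the classification follows from its sign alone.


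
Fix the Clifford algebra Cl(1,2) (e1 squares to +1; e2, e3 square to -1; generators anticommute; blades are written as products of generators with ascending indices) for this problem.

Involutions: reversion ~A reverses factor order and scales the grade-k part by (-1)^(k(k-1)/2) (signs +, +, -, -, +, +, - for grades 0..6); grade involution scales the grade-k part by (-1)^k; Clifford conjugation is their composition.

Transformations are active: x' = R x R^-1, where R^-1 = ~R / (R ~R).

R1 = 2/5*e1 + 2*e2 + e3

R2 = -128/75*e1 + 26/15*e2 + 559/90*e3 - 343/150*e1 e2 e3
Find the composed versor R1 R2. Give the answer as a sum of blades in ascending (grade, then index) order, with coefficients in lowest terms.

Distribute over the terms of R1 (each basis-blade product reordered to ascending indices, repeated generators contracted through their squares):
(2/5*e1) R2 = -256/375 + 52/75*e1 e2 + 559/225*e1 e3 - 343/375*e2 e3
(2*e2) R2 = -52/15 + 256/75*e1 e2 - 343/75*e1 e3 + 559/45*e2 e3
(e3) R2 = -559/90 + 343/150*e1 e2 + 128/75*e1 e3 - 26/15*e2 e3
Summing the partial products and collecting blades:
Answer: -23311/2250 + 959/150*e1 e2 - 86/225*e1 e3 + 10996/1125*e2 e3


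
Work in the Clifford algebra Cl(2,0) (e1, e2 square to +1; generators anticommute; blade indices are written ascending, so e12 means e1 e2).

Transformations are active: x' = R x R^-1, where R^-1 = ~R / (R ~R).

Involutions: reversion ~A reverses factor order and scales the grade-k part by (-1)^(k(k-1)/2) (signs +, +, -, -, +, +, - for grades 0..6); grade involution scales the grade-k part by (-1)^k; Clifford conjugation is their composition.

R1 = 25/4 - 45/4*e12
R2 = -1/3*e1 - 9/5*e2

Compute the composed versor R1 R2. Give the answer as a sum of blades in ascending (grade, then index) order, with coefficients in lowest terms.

Distribute over the terms of R1 (each basis-blade product reordered to ascending indices, repeated generators contracted through their squares):
(25/4) R2 = -25/12*e1 - 45/4*e2
(-45/4*e12) R2 = 81/4*e1 - 15/4*e2
Summing the partial products and collecting blades:
Answer: 109/6*e1 - 15*e2


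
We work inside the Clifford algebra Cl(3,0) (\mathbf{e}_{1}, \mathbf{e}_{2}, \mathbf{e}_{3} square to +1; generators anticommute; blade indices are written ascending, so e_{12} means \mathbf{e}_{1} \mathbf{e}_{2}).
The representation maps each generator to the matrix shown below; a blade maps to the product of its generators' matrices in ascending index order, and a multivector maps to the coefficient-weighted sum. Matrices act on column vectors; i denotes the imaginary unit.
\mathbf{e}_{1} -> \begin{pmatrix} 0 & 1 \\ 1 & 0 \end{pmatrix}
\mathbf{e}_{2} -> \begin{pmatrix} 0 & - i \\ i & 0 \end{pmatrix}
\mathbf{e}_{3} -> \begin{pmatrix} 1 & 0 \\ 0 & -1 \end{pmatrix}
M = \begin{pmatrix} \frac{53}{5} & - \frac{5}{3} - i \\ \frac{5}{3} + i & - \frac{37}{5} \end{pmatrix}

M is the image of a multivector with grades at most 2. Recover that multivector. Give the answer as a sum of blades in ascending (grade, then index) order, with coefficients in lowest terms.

Method: 1, rho(e_{1}), rho(e_{2}), rho(e_{3}) form a trace-orthogonal basis of the 2x2 complex matrices (tr(X Y) = 2 if X = Y, else 0), so M = m0*1 + m1*rho(e_{1}) + m2*rho(e_{2}) + m3*rho(e_{3}) with m0 = tr(M)/2 = \frac{8}{5}, m1 = tr(M rho(e_{1}))/2 = 0, m2 = tr(M rho(e_{2}))/2 = 1 - \frac{5 i}{3}, m3 = tr(M rho(e_{3}))/2 = 9.
Multiplying table entries, the bivector images are rho(e_{12}) = i*rho(e_{3}), rho(e_{13}) = -i*rho(e_{2}), rho(e_{23}) = i*rho(e_{1}); with real blade coefficients the real parts of m0..m3 are the coefficients of 1, e_{1}, e_{2}, e_{3} and the imaginary parts give the bivectors (e_{23}: Im m1, e_{13}: -Im m2, e_{12}: Im m3).
Answer: \frac{8}{5} + e_{2} + 9 e_{3} + \frac{5}{3} e_{13}


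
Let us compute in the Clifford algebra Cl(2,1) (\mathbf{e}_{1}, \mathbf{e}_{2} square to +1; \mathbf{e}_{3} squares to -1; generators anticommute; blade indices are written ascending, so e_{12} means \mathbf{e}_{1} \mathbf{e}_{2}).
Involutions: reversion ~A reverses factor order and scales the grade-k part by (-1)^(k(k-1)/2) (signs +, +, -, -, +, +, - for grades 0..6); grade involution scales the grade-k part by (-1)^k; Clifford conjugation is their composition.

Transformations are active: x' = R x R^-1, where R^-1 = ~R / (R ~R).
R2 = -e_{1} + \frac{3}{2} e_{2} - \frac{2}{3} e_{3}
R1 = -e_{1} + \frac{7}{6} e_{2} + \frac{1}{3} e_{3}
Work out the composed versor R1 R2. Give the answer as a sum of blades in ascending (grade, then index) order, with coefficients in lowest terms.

Distribute over the terms of R1 (each basis-blade product reordered to ascending indices, repeated generators contracted through their squares):
(-e_{1}) R2 = 1 - \frac{3}{2} e_{12} + \frac{2}{3} e_{13}
(\frac{7}{6} e_{2}) R2 = \frac{7}{4} + \frac{7}{6} e_{12} - \frac{7}{9} e_{23}
(\frac{1}{3} e_{3}) R2 = \frac{2}{9} + \frac{1}{3} e_{13} - \frac{1}{2} e_{23}
Summing the partial products and collecting blades:
Answer: \frac{107}{36} - \frac{1}{3} e_{12} + e_{13} - \frac{23}{18} e_{23}


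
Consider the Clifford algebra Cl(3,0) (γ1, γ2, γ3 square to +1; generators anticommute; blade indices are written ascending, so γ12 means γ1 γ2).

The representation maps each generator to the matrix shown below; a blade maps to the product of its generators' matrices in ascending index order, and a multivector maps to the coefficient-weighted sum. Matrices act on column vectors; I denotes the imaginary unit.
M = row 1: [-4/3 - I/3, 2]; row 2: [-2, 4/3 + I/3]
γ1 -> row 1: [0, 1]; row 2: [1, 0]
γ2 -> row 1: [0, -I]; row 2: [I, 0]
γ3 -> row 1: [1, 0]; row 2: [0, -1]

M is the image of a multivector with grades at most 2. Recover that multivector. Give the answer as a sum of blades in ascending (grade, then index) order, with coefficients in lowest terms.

Method: 1, rho(γ1), rho(γ2), rho(γ3) form a trace-orthogonal basis of the 2x2 complex matrices (tr(X Y) = 2 if X = Y, else 0), so M = m0*1 + m1*rho(γ1) + m2*rho(γ2) + m3*rho(γ3) with m0 = tr(M)/2 = 0, m1 = tr(M rho(γ1))/2 = 0, m2 = tr(M rho(γ2))/2 = 2*I, m3 = tr(M rho(γ3))/2 = -4/3 - I/3.
Multiplying table entries, the bivector images are rho(γ12) = I*rho(γ3), rho(γ13) = -I*rho(γ2), rho(γ23) = I*rho(γ1); with real blade coefficients the real parts of m0..m3 are the coefficients of 1, γ1, γ2, γ3 and the imaginary parts give the bivectors (γ23: Im m1, γ13: -Im m2, γ12: Im m3).
Answer: -4/3*γ3 - 1/3*γ12 - 2*γ13


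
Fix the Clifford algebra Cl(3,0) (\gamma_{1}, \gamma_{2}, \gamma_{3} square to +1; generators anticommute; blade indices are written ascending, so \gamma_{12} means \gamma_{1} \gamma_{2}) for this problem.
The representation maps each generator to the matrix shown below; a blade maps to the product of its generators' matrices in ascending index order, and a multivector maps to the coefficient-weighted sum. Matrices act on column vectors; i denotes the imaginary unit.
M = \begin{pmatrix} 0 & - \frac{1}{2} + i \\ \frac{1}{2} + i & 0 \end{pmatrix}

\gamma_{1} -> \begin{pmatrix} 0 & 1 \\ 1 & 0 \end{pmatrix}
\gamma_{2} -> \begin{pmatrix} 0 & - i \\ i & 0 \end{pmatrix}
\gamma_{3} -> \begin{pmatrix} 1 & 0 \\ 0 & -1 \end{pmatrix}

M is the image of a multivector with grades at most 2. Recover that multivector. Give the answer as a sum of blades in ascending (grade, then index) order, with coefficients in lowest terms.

Method: 1, rho(\gamma_{1}), rho(\gamma_{2}), rho(\gamma_{3}) form a trace-orthogonal basis of the 2x2 complex matrices (tr(X Y) = 2 if X = Y, else 0), so M = m0*1 + m1*rho(\gamma_{1}) + m2*rho(\gamma_{2}) + m3*rho(\gamma_{3}) with m0 = tr(M)/2 = 0, m1 = tr(M rho(\gamma_{1}))/2 = i, m2 = tr(M rho(\gamma_{2}))/2 = - \frac{i}{2}, m3 = tr(M rho(\gamma_{3}))/2 = 0.
Multiplying table entries, the bivector images are rho(\gamma_{12}) = i*rho(\gamma_{3}), rho(\gamma_{13}) = -i*rho(\gamma_{2}), rho(\gamma_{23}) = i*rho(\gamma_{1}); with real blade coefficients the real parts of m0..m3 are the coefficients of 1, \gamma_{1}, \gamma_{2}, \gamma_{3} and the imaginary parts give the bivectors (\gamma_{23}: Im m1, \gamma_{13}: -Im m2, \gamma_{12}: Im m3).
Answer: \frac{1}{2} \gamma_{13} + \gamma_{23}


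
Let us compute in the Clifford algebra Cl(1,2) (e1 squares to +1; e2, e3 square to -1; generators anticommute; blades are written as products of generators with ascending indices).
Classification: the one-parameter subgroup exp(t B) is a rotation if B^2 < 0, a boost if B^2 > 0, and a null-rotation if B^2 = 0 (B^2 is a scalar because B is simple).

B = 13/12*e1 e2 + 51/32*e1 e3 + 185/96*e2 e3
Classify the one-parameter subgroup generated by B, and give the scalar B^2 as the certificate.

B^2 term by term: the squares give (13/12)^2*(e1 e2)^2 + (51/32)^2*(e1 e3)^2 + (185/96)^2*(e2 e3)^2 = 169/144*(+1) + 2601/1024*(+1) + 34225/9216*(-1) = 0 (each basis 2-blade squares to minus the product of its generators' squares); cross terms between blades sharing an index anticommute and cancel. So B^2 = 0.
Answer: null-rotation, certificate B^2 = 0. Why this suffices: the scalar 0 survives any versor conjugation, so its sign alone determines the class however B is presented.


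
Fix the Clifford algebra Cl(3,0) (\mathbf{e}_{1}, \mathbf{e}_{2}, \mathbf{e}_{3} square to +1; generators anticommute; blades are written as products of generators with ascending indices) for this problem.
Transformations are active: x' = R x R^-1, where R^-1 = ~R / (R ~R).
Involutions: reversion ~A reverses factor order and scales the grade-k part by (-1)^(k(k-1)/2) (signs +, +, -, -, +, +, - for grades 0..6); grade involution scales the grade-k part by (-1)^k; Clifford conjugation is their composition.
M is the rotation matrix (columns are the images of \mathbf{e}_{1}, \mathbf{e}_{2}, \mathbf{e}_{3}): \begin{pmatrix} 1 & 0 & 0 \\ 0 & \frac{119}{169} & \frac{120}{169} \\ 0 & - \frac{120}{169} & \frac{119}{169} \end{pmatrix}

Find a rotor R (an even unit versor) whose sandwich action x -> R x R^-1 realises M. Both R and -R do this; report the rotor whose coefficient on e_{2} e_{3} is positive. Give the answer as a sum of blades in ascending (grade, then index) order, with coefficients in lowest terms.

Method: write R = a + b12*e_{1} e_{2} + b13*e_{1} e_{3} + b23*e_{2} e_{3} with a^2 + b12^2 + b13^2 + b23^2 = 1 (so R^-1 = ~R). Expanding the columns R e_j ~R gives tr M = 4a^2 - 1 and, from the antisymmetric part, M21 - M12 = -4a*b12, M13 - M31 = 4a*b13, M32 - M23 = -4a*b23.
Here tr M = \frac{407}{169}, so a^2 = (1 + tr M)/4 = \frac{144}{169} and a = ±\frac{12}{13}. Taking a = \frac{12}{13}: M21 - M12 = 0, M13 - M31 = 0, M32 - M23 = -\frac{240}{169}, giving b12 = 0, b13 = 0, b23 = \frac{5}{13}, i.e. R = \frac{12}{13} + \frac{5}{13} e_{2} e_{3}.
Its e_{2} e_{3} coefficient is already positive.
Answer: \frac{12}{13} + \frac{5}{13} e_{2} e_{3}. Recall the cover is two-to-one: with M of trace \frac{407}{169}, both preimages act alike, and the stated e_{2} e_{3} sign chooses the sheet.


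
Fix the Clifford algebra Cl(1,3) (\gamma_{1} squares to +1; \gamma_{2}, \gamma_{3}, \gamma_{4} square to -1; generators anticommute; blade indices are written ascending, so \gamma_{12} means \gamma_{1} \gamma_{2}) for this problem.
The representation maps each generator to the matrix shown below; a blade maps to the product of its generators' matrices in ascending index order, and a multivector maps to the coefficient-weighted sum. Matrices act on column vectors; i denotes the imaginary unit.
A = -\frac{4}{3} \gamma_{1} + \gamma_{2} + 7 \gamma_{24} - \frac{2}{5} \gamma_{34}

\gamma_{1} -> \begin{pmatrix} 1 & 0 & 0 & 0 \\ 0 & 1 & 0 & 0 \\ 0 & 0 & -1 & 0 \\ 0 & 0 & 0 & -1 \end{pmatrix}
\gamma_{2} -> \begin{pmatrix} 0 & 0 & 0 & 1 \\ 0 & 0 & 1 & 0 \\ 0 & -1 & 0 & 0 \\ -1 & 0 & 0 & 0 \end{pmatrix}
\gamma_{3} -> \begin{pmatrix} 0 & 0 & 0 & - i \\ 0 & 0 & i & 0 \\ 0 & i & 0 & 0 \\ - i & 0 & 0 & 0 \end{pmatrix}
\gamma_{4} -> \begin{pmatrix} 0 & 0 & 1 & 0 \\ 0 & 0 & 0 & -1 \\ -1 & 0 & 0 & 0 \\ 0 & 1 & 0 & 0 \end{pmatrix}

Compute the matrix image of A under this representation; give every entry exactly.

Bivector images (products of the table entries): rho(\gamma_{24}) = rho(\gamma_{2})rho(\gamma_{4}) = \begin{pmatrix} 0 & 1 & 0 & 0 \\ -1 & 0 & 0 & 0 \\ 0 & 0 & 0 & 1 \\ 0 & 0 & -1 & 0 \end{pmatrix}; rho(\gamma_{34}) = rho(\gamma_{3})rho(\gamma_{4}) = \begin{pmatrix} 0 & - i & 0 & 0 \\ - i & 0 & 0 & 0 \\ 0 & 0 & 0 & - i \\ 0 & 0 & - i & 0 \end{pmatrix}.
M = (-\frac{4}{3})*rho(\gamma_{1}) + (1)*rho(\gamma_{2}) + (7)*rho(\gamma_{24}) + (-\frac{2}{5})*rho(\gamma_{34}), summed entrywise:
Answer: \begin{pmatrix} - \frac{4}{3} & 7 + \frac{2 i}{5} & 0 & 1 \\ -7 + \frac{2 i}{5} & - \frac{4}{3} & 1 & 0 \\ 0 & -1 & \frac{4}{3} & 7 + \frac{2 i}{5} \\ -1 & 0 & -7 + \frac{2 i}{5} & \frac{4}{3} \end{pmatrix}


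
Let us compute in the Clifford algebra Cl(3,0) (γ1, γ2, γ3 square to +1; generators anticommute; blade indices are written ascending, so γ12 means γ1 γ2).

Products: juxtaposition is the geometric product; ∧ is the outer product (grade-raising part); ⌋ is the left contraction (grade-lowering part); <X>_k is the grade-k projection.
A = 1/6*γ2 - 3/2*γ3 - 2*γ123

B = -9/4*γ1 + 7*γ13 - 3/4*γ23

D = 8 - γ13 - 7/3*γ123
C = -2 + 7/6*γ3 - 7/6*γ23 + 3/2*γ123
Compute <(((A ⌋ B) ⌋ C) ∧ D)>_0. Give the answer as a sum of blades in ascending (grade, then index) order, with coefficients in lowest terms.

step 1: 21/2*γ1 - 9/8*γ2 - 1/8*γ3
step 2: -7/48 - 7/48*γ2 + 21/16*γ3 - 3/16*γ12 + 27/16*γ13 + 63/4*γ23
step 3: -7/6 - 7/6*γ2 + 21/2*γ3 - 3/2*γ12 + 655/48*γ13 + 126*γ23 + 7/36*γ123
step 4: -7/6
Answer: -7/6


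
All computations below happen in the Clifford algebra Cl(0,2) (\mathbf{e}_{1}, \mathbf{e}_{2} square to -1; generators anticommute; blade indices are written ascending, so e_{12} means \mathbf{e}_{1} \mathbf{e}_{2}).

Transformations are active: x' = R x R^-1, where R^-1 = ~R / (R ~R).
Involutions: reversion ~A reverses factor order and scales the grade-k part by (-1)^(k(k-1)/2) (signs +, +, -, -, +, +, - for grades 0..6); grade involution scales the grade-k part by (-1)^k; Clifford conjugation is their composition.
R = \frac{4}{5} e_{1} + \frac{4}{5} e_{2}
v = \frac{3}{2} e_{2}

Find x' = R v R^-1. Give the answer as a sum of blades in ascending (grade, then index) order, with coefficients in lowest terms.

~R = \frac{4}{5} e_{1} + \frac{4}{5} e_{2}, and R ~R = -\frac{32}{25}, so R^-1 = ~R / (-\frac{32}{25}).
R v = -\frac{6}{5} + \frac{6}{5} e_{12}
Answer: \frac{3}{2} e_{1}


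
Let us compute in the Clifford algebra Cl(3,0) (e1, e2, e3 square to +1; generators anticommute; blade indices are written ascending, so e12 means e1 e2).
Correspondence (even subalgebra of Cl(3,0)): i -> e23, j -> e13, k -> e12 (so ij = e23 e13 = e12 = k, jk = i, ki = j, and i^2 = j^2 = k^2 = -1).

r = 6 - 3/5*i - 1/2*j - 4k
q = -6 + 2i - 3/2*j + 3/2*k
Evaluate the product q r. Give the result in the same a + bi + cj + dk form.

In blades: q = -6 + 3/2*e12 - 3/2*e13 + 2*e23, r = 6 - 4*e12 - 1/2*e13 - 3/5*e23.
Distribute q over r term by term (generator squares from the signature, products reordered to ascending indices): (-6)*r = -36 + 24*e12 + 3*e13 + 18/5*e23; (3/2*e12)*r = 6 + 9*e12 - 9/10*e13 + 3/4*e23; (-3/2*e13)*r = -3/4 - 9/10*e12 - 9*e13 + 6*e23; (2*e23)*r = 6/5 - e12 + 8*e13 + 12*e23.
Sum: -591/20 + 311/10*e12 + 11/10*e13 + 447/20*e23; translating back through the correspondence:
Answer: -591/20 + 447/20*i + 11/10*j + 311/10*k


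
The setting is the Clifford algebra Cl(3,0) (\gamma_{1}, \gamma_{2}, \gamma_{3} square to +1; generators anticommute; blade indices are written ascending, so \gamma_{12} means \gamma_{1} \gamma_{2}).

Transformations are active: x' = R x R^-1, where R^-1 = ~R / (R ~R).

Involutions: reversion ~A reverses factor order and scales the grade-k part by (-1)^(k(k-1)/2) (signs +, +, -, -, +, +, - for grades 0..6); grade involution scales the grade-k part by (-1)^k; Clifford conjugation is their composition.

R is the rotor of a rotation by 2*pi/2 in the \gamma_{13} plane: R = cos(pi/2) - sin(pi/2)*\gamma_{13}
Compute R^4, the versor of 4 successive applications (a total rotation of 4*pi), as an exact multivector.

Half-angle bookkeeping: 4 applications in \gamma_{13} add up to rotor phase 4*pi/2 = 2 \pi, so R^4 = cos(2 \pi) - sin(2 \pi)*\gamma_{13}.
cos(2 \pi) = 1 and sin(2 \pi) = 0, so R^4 = 1. The total rotation 4*pi is 2 full turns, so every vector returns to itself, yet the rotor is +1, back on the identity sheet (an even number of 2*pi turns).
Answer: 1


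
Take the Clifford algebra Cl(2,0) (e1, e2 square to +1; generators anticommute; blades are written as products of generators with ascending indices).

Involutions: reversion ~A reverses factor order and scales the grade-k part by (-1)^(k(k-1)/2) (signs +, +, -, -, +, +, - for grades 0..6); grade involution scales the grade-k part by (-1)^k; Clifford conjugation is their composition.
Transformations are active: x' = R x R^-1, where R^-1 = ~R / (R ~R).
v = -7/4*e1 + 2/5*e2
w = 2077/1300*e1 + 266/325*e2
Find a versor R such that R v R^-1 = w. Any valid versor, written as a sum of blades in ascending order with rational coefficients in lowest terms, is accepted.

Construction: equal norms (both 1289/400) license R = v + w = -99/650*e1 + 396/325*e2 — nothing changes along that direction, while (v - w)/2 changes sign, so v maps onto w.
Answer: -99/650*e1 + 396/325*e2


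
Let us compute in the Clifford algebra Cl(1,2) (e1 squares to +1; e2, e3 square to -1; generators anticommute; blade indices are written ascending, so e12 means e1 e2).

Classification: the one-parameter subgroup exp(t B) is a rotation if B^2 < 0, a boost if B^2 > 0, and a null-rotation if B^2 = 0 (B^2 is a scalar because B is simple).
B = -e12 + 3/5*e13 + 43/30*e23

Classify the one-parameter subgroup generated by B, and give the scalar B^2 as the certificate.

B^2 term by term: the squares give (-1)^2*(e12)^2 + (3/5)^2*(e13)^2 + (43/30)^2*(e23)^2 = 1*(+1) + 9/25*(+1) + 1849/900*(-1) = -25/36 (each basis 2-blade squares to minus the product of its generators' squares); cross terms between blades sharing an index anticommute and cancel. So B^2 = -25/36.
Answer: rotation, certificate B^2 = -25/36. Key observation: B^2 = -25/36 is a conjugation invariant, so its sign decides the class regardless of the surface form of B.


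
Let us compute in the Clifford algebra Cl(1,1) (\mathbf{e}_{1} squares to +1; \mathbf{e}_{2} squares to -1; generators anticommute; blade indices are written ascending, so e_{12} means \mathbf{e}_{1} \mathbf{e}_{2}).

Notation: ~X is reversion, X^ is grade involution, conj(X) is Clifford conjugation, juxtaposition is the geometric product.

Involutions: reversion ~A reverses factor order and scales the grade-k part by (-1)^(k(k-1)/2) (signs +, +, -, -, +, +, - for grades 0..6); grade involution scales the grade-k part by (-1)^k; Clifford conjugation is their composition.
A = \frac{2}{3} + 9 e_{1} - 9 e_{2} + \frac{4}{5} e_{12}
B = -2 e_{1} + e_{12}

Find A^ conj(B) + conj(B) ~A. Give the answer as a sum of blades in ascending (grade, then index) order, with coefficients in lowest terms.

first term: -\frac{94}{5} - \frac{23}{3} e_{1} + \frac{37}{5} e_{2} - \frac{56}{3} e_{12}
second term: \frac{94}{5} - \frac{23}{3} e_{1} + \frac{37}{5} e_{2} - \frac{56}{3} e_{12}
Answer: -\frac{46}{3} e_{1} + \frac{74}{5} e_{2} - \frac{112}{3} e_{12}


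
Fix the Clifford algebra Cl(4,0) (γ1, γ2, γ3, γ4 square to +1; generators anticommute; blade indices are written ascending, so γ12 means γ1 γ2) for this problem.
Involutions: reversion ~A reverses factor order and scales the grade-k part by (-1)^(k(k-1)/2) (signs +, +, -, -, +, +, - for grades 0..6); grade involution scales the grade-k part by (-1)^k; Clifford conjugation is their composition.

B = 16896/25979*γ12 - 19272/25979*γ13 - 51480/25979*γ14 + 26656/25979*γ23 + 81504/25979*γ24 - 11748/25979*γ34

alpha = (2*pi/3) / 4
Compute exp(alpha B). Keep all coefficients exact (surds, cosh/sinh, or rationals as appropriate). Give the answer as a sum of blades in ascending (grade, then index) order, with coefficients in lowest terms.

B^2 term by term: the squares give (16896/25979)^2*(γ12)^2 + (-19272/25979)^2*(γ13)^2 + (-51480/25979)^2*(γ14)^2 + (26656/25979)^2*(γ23)^2 + (81504/25979)^2*(γ24)^2 + (-11748/25979)^2*(γ34)^2 = 285474816/674908441*(-1) + 371409984/674908441*(-1) + 2650190400/674908441*(-1) + 710542336/674908441*(-1) + 6642902016/674908441*(-1) + 138015504/674908441*(-1) = -16 (each basis 2-blade squares to minus the product of its generators' squares); cross terms between blades sharing an index anticommute and cancel; the commuting (index-disjoint) pairs give grade-4 terms 2*c*c'*(blade product), which cancel blade by blade — γ1234: -396988416/674908441 + 3141490176/674908441 - 2744501760/674908441 = 0 — confirming B is simple. So B^2 = -16.
B^2 = -16 — a negative square means the series sums to a rotation: l = 4, alpha*l = 2*pi/3, so exp(alpha B) = cos(2*pi/3) + (sin(2*pi/3)/4)*B = -1/2 + (sqrt(3)/8)*B.
Answer: -1/2 + 2112*sqrt(3)/25979*γ12 - 2409*sqrt(3)/25979*γ13 - 6435*sqrt(3)/25979*γ14 + 3332*sqrt(3)/25979*γ23 + 10188*sqrt(3)/25979*γ24 - 2937*sqrt(3)/51958*γ34


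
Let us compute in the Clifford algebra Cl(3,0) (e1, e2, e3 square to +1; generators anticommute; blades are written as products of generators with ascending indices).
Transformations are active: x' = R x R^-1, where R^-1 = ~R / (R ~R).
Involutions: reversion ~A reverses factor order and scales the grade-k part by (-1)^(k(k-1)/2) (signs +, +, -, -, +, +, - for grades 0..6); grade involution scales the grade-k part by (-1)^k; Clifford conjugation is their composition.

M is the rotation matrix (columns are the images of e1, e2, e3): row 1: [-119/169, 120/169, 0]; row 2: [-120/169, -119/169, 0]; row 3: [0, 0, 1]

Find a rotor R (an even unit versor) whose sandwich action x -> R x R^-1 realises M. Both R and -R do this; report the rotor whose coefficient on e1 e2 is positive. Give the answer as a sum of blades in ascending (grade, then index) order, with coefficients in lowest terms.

Method: write R = a + b12*e1 e2 + b13*e1 e3 + b23*e2 e3 with a^2 + b12^2 + b13^2 + b23^2 = 1 (so R^-1 = ~R). Expanding the columns R e_j ~R gives tr M = 4a^2 - 1 and, from the antisymmetric part, M21 - M12 = -4a*b12, M13 - M31 = 4a*b13, M32 - M23 = -4a*b23.
Here tr M = -69/169, so a^2 = (1 + tr M)/4 = 25/169 and a = ±5/13. Taking a = 5/13: M21 - M12 = -240/169, M13 - M31 = 0, M32 - M23 = 0, giving b12 = 12/13, b13 = 0, b23 = 0, i.e. R = 5/13 + 12/13*e1 e2.
Its e1 e2 coefficient is already positive.
Answer: 5/13 + 12/13*e1 e2. Note: both R and -R realise this M (trace -69/169); the covering map identifies them, and the e1 e2-coefficient sign is the tie-breaker.


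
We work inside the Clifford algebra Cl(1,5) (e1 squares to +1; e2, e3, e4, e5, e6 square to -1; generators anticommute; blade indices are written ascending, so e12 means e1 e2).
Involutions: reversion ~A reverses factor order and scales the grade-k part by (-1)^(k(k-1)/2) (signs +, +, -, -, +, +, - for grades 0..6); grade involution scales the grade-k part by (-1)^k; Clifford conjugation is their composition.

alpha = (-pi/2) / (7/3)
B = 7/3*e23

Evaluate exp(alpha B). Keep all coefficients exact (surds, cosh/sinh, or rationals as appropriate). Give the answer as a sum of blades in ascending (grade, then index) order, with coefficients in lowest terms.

B^2 = (7/3)^2*(e23)^2 = 49/9*(-1) = -49/9 (a basis 2-blade squares to minus the product of its generators' squares).
B^2 = -49/9 — a negative square means the series sums to a rotation: l = 7/3, alpha*l = -pi/2, so exp(alpha B) = cos(-pi/2) + (sin(-pi/2)/(7/3))*B = 0 + (-3/7)*B.
Answer: -e23


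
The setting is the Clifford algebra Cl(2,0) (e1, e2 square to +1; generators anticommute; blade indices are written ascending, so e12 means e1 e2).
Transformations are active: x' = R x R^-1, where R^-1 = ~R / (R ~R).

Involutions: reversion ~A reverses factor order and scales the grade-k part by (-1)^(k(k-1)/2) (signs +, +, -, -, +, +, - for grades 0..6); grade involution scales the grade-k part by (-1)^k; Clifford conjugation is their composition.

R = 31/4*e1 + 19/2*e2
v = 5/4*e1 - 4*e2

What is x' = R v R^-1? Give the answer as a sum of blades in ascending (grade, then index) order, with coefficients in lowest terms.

~R = 31/4*e1 + 19/2*e2, and R ~R = 2405/16, so R^-1 = ~R / (2405/16).
R v = -453/16 - 343/8*e12
Answer: -40111/9620*e1 + 1013/2405*e2


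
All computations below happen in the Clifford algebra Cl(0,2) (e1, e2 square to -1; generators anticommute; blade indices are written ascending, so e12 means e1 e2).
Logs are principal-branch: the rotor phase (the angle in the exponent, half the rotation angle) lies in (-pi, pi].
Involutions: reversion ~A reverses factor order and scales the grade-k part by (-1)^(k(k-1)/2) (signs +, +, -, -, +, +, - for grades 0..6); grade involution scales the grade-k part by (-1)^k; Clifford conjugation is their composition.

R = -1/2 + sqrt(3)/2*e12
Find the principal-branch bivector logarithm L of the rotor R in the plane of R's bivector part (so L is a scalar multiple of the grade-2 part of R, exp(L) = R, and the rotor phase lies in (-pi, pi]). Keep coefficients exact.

The scalar part of R is -1/2, and that scalar determines the rotor phase on the principal branch; recovering the unit plane as bivector-part over sine of the phase gives L = phase * plane.
Concretely: cos(phase) = -1/2 gives phase = ±2*pi/3, and since phase/sin(phase) is even the sign is immaterial: L = (phase/sin(phase)) * <R>_2 = (4*sqrt(3)*pi/9) * <R>_2.
Answer: 2*pi/3*e12


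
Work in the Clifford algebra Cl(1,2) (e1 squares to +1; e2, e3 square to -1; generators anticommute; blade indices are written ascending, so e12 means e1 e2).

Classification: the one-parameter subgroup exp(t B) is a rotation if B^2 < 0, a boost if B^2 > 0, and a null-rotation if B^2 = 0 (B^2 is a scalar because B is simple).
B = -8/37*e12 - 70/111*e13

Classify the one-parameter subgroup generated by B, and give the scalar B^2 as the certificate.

B^2 term by term: the squares give (-8/37)^2*(e12)^2 + (-70/111)^2*(e13)^2 = 64/1369*(+1) + 4900/12321*(+1) = 4/9 (each basis 2-blade squares to minus the product of its generators' squares); cross terms between blades sharing an index anticommute and cancel. So B^2 = 4/9.
Answer: boost, certificate B^2 = 4/9. Check the certificate: B^2 = 4/9, and that sign is decisive whatever form B takes.


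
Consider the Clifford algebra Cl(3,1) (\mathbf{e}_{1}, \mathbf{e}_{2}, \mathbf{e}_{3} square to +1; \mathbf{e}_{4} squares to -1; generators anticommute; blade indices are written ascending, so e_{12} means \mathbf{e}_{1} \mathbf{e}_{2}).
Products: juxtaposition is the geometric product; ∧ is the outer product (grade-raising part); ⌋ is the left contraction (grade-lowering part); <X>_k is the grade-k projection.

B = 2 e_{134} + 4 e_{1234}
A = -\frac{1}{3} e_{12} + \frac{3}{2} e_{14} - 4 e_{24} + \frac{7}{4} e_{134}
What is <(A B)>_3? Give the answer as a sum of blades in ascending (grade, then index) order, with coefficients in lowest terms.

step 1: \frac{7}{2} + 7 e_{2} - 3 e_{3} + 16 e_{13} + 6 e_{23} + \frac{4}{3} e_{34} - 8 e_{123} + \frac{2}{3} e_{234}
step 2: -8 e_{123} + \frac{2}{3} e_{234}
Answer: -8 e_{123} + \frac{2}{3} e_{234}


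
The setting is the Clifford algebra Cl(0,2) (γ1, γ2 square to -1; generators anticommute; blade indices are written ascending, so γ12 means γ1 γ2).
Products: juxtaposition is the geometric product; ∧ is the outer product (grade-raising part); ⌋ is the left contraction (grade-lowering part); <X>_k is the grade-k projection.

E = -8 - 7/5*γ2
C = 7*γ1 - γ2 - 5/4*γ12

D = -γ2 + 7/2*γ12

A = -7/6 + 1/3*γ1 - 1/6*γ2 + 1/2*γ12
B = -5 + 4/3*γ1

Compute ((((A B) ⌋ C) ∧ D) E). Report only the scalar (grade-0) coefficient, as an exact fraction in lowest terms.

step 1: 97/18 - 29/9*γ1 + 3/2*γ2 - 41/18*γ12
step 2: 509/24 + 2581/72*γ1 - 113/12*γ2 - 485/72*γ12
step 3: -509/24*γ2 + 5527/144*γ12
step 4: -3563/120 + 38689/720*γ1 + 509/3*γ2 - 5527/18*γ12
Answer: -3563/120
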